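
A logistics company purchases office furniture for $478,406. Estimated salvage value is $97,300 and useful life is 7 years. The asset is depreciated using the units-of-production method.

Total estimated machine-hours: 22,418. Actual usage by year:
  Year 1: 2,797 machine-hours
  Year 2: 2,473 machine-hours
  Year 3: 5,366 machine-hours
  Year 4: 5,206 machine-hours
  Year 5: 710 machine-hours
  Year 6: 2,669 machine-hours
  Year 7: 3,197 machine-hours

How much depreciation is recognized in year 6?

$45,373

Depreciable base = $478,406 − $97,300 = $381,106.
Rate = $381,106 / 22,418 machine-hours = $17 per machine-hour.
Year 1: 2,797 × $17 = $47,549. Book value $430,857.
Year 2: 2,473 × $17 = $42,041. Book value $388,816.
Year 3: 5,366 × $17 = $91,222. Book value $297,594.
Year 4: 5,206 × $17 = $88,502. Book value $209,092.
Year 5: 710 × $17 = $12,070. Book value $197,022.
Year 6: 2,669 × $17 = $45,373. Book value $151,649.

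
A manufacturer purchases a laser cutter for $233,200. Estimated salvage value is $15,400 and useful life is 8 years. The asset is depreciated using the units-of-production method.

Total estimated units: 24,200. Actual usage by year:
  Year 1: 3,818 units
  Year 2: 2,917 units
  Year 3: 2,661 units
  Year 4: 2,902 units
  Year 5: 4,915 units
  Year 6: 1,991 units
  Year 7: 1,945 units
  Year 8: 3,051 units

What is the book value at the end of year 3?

Depreciable base = $233,200 − $15,400 = $217,800.
Rate = $217,800 / 24,200 units = $9 per unit.
Year 1: 3,818 × $9 = $34,362. Book value $198,838.
Year 2: 2,917 × $9 = $26,253. Book value $172,585.
Year 3: 2,661 × $9 = $23,949. Book value $148,636.

$148,636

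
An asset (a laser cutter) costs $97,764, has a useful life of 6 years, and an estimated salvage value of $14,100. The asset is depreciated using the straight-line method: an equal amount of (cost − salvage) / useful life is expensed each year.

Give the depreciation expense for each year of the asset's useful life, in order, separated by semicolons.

$13,944; $13,944; $13,944; $13,944; $13,944; $13,944

Depreciable base = $97,764 − $14,100 = $83,664.
Annual expense = $83,664 / 6 = $13,944.
End of year 1: book value $83,820.
End of year 2: book value $69,876.
End of year 3: book value $55,932.
End of year 4: book value $41,988.
End of year 5: book value $28,044.
End of year 6: book value $14,100.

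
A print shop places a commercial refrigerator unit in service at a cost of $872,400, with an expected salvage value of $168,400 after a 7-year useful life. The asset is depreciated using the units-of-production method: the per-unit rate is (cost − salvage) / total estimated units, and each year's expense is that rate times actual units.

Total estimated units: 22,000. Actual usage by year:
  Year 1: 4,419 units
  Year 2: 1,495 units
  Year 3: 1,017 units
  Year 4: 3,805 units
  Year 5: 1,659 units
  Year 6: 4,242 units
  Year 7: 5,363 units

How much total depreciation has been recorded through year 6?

$532,384

Depreciable base = $872,400 − $168,400 = $704,000.
Rate = $704,000 / 22,000 units = $32 per unit.
Year 1: 4,419 × $32 = $141,408. Book value $730,992.
Year 2: 1,495 × $32 = $47,840. Book value $683,152.
Year 3: 1,017 × $32 = $32,544. Book value $650,608.
Year 4: 3,805 × $32 = $121,760. Book value $528,848.
Year 5: 1,659 × $32 = $53,088. Book value $475,760.
Year 6: 4,242 × $32 = $135,744. Book value $340,016.
Accumulated through year 6 = $872,400 − $340,016 = $532,384.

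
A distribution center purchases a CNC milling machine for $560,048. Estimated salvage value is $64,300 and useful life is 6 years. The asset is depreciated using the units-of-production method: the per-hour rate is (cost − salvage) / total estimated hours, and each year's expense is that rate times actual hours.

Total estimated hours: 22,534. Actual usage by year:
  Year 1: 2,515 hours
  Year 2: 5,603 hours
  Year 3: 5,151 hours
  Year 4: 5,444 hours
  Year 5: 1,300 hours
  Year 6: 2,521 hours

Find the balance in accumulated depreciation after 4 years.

$411,686

Depreciable base = $560,048 − $64,300 = $495,748.
Rate = $495,748 / 22,534 hours = $22 per hour.
Year 1: 2,515 × $22 = $55,330. Book value $504,718.
Year 2: 5,603 × $22 = $123,266. Book value $381,452.
Year 3: 5,151 × $22 = $113,322. Book value $268,130.
Year 4: 5,444 × $22 = $119,768. Book value $148,362.
Accumulated through year 4 = $560,048 − $148,362 = $411,686.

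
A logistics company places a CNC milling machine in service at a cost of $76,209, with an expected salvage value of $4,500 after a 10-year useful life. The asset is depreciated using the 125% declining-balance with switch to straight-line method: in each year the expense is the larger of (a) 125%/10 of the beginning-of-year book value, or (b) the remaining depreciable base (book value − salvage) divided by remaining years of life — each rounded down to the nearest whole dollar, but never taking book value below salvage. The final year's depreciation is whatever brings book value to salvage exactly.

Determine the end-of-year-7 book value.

Depreciable base = $76,209 − $4,500 = $71,709.
Year 1: DB = ⌊$76,209 × 125%/10⌋ = $9,526; SL = ⌊$71,709/10⌋ = $7,170 → take DB $9,526. Book value $66,683.
Year 2: DB = ⌊$66,683 × 125%/10⌋ = $8,335; SL = ⌊$62,183/9⌋ = $6,909 → take DB $8,335. Book value $58,348.
Year 3: DB = ⌊$58,348 × 125%/10⌋ = $7,293; SL = ⌊$53,848/8⌋ = $6,731 → take DB $7,293. Book value $51,055.
Year 4: DB = ⌊$51,055 × 125%/10⌋ = $6,381; SL = ⌊$46,555/7⌋ = $6,650 → take SL $6,650. Book value $44,405.
Year 5: DB = ⌊$44,405 × 125%/10⌋ = $5,550; SL = ⌊$39,905/6⌋ = $6,650 → take SL $6,650. Book value $37,755.
Year 6: DB = ⌊$37,755 × 125%/10⌋ = $4,719; SL = ⌊$33,255/5⌋ = $6,651 → take SL $6,651. Book value $31,104.
Year 7: DB = ⌊$31,104 × 125%/10⌋ = $3,888; SL = ⌊$26,604/4⌋ = $6,651 → take SL $6,651. Book value $24,453.

$24,453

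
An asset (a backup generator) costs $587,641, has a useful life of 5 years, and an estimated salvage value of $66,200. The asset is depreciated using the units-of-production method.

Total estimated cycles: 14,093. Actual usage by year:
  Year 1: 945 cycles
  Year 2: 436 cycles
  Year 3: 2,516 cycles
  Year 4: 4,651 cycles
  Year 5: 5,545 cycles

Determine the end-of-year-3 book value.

Depreciable base = $587,641 − $66,200 = $521,441.
Rate = $521,441 / 14,093 cycles = $37 per cycle.
Year 1: 945 × $37 = $34,965. Book value $552,676.
Year 2: 436 × $37 = $16,132. Book value $536,544.
Year 3: 2,516 × $37 = $93,092. Book value $443,452.

$443,452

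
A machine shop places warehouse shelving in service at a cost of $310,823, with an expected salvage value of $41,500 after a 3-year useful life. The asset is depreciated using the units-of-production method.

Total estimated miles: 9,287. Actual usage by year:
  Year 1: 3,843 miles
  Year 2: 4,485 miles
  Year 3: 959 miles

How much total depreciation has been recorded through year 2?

Depreciable base = $310,823 − $41,500 = $269,323.
Rate = $269,323 / 9,287 miles = $29 per mile.
Year 1: 3,843 × $29 = $111,447. Book value $199,376.
Year 2: 4,485 × $29 = $130,065. Book value $69,311.
Accumulated through year 2 = $310,823 − $69,311 = $241,512.

$241,512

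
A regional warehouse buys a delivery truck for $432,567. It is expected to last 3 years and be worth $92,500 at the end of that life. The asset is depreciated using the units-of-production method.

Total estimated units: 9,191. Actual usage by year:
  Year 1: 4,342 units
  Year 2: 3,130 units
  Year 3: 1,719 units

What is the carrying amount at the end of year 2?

$156,103

Depreciable base = $432,567 − $92,500 = $340,067.
Rate = $340,067 / 9,191 units = $37 per unit.
Year 1: 4,342 × $37 = $160,654. Book value $271,913.
Year 2: 3,130 × $37 = $115,810. Book value $156,103.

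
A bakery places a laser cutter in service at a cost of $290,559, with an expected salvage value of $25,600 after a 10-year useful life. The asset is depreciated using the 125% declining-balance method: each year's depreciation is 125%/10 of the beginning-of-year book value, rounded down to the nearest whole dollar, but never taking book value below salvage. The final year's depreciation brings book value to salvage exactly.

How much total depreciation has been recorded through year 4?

Depreciable base = $290,559 − $25,600 = $264,959.
Year 1: ⌊$290,559 × 125%/10⌋ = $36,319. Book value $254,240.
Year 2: ⌊$254,240 × 125%/10⌋ = $31,780. Book value $222,460.
Year 3: ⌊$222,460 × 125%/10⌋ = $27,807. Book value $194,653.
Year 4: ⌊$194,653 × 125%/10⌋ = $24,331. Book value $170,322.
Accumulated through year 4 = $290,559 − $170,322 = $120,237.

$120,237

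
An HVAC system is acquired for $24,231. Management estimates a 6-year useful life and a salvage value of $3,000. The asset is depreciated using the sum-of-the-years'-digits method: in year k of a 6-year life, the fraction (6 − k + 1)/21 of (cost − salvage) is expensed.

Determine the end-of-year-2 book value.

Depreciable base = $24,231 − $3,000 = $21,231.
Sum of the years' digits = 6+5+4+3+2+1 = 21.
Year 1: $21,231 × 6/21 = $6,066. Book value $18,165.
Year 2: $21,231 × 5/21 = $5,055. Book value $13,110.

$13,110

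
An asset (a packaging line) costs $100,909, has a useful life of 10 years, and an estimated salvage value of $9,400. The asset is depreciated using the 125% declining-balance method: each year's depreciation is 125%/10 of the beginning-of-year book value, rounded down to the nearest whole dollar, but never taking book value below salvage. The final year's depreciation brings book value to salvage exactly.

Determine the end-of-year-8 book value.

$34,675

Depreciable base = $100,909 − $9,400 = $91,509.
Year 1: ⌊$100,909 × 125%/10⌋ = $12,613. Book value $88,296.
Year 2: ⌊$88,296 × 125%/10⌋ = $11,037. Book value $77,259.
Year 3: ⌊$77,259 × 125%/10⌋ = $9,657. Book value $67,602.
Year 4: ⌊$67,602 × 125%/10⌋ = $8,450. Book value $59,152.
Year 5: ⌊$59,152 × 125%/10⌋ = $7,394. Book value $51,758.
Year 6: ⌊$51,758 × 125%/10⌋ = $6,469. Book value $45,289.
Year 7: ⌊$45,289 × 125%/10⌋ = $5,661. Book value $39,628.
Year 8: ⌊$39,628 × 125%/10⌋ = $4,953. Book value $34,675.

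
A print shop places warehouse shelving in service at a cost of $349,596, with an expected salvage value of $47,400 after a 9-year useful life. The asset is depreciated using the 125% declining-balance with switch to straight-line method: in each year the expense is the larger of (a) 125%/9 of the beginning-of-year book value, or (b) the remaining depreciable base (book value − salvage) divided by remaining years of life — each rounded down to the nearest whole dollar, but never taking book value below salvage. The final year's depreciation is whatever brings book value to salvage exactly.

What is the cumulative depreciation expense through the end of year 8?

Depreciable base = $349,596 − $47,400 = $302,196.
Year 1: DB = ⌊$349,596 × 125%/9⌋ = $48,555; SL = ⌊$302,196/9⌋ = $33,577 → take DB $48,555. Book value $301,041.
Year 2: DB = ⌊$301,041 × 125%/9⌋ = $41,811; SL = ⌊$253,641/8⌋ = $31,705 → take DB $41,811. Book value $259,230.
Year 3: DB = ⌊$259,230 × 125%/9⌋ = $36,004; SL = ⌊$211,830/7⌋ = $30,261 → take DB $36,004. Book value $223,226.
Year 4: DB = ⌊$223,226 × 125%/9⌋ = $31,003; SL = ⌊$175,826/6⌋ = $29,304 → take DB $31,003. Book value $192,223.
Year 5: DB = ⌊$192,223 × 125%/9⌋ = $26,697; SL = ⌊$144,823/5⌋ = $28,964 → take SL $28,964. Book value $163,259.
Year 6: DB = ⌊$163,259 × 125%/9⌋ = $22,674; SL = ⌊$115,859/4⌋ = $28,964 → take SL $28,964. Book value $134,295.
Year 7: DB = ⌊$134,295 × 125%/9⌋ = $18,652; SL = ⌊$86,895/3⌋ = $28,965 → take SL $28,965. Book value $105,330.
Year 8: DB = ⌊$105,330 × 125%/9⌋ = $14,629; SL = ⌊$57,930/2⌋ = $28,965 → take SL $28,965. Book value $76,365.
Accumulated through year 8 = $349,596 − $76,365 = $273,231.

$273,231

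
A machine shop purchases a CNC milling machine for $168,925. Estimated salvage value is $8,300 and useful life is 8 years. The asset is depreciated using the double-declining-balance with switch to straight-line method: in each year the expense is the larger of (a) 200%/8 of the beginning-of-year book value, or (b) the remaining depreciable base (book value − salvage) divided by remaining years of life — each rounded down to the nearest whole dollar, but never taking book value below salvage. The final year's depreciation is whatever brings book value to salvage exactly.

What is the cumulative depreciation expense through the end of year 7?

$150,029

Depreciable base = $168,925 − $8,300 = $160,625.
Year 1: DB = ⌊$168,925 × 200%/8⌋ = $42,231; SL = ⌊$160,625/8⌋ = $20,078 → take DB $42,231. Book value $126,694.
Year 2: DB = ⌊$126,694 × 200%/8⌋ = $31,673; SL = ⌊$118,394/7⌋ = $16,913 → take DB $31,673. Book value $95,021.
Year 3: DB = ⌊$95,021 × 200%/8⌋ = $23,755; SL = ⌊$86,721/6⌋ = $14,453 → take DB $23,755. Book value $71,266.
Year 4: DB = ⌊$71,266 × 200%/8⌋ = $17,816; SL = ⌊$62,966/5⌋ = $12,593 → take DB $17,816. Book value $53,450.
Year 5: DB = ⌊$53,450 × 200%/8⌋ = $13,362; SL = ⌊$45,150/4⌋ = $11,287 → take DB $13,362. Book value $40,088.
Year 6: DB = ⌊$40,088 × 200%/8⌋ = $10,022; SL = ⌊$31,788/3⌋ = $10,596 → take SL $10,596. Book value $29,492.
Year 7: DB = ⌊$29,492 × 200%/8⌋ = $7,373; SL = ⌊$21,192/2⌋ = $10,596 → take SL $10,596. Book value $18,896.
Accumulated through year 7 = $168,925 − $18,896 = $150,029.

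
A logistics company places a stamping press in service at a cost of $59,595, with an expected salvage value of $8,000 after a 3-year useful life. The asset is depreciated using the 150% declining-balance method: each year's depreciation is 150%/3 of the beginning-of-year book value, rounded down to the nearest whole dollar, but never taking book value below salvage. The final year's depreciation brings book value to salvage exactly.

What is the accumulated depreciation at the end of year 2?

Depreciable base = $59,595 − $8,000 = $51,595.
Year 1: ⌊$59,595 × 150%/3⌋ = $29,797. Book value $29,798.
Year 2: ⌊$29,798 × 150%/3⌋ = $14,899. Book value $14,899.
Accumulated through year 2 = $59,595 − $14,899 = $44,696.

$44,696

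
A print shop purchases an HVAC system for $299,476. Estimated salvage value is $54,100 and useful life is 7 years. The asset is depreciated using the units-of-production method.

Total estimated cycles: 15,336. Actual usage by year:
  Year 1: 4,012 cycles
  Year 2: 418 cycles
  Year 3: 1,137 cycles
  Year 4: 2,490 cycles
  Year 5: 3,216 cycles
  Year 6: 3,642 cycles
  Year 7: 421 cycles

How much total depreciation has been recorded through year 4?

$128,912

Depreciable base = $299,476 − $54,100 = $245,376.
Rate = $245,376 / 15,336 cycles = $16 per cycle.
Year 1: 4,012 × $16 = $64,192. Book value $235,284.
Year 2: 418 × $16 = $6,688. Book value $228,596.
Year 3: 1,137 × $16 = $18,192. Book value $210,404.
Year 4: 2,490 × $16 = $39,840. Book value $170,564.
Accumulated through year 4 = $299,476 − $170,564 = $128,912.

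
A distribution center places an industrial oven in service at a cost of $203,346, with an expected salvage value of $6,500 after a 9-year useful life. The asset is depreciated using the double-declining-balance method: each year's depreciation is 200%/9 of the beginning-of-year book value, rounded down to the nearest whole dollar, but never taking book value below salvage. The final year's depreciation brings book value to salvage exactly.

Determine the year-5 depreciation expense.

Depreciable base = $203,346 − $6,500 = $196,846.
Year 1: ⌊$203,346 × 200%/9⌋ = $45,188. Book value $158,158.
Year 2: ⌊$158,158 × 200%/9⌋ = $35,146. Book value $123,012.
Year 3: ⌊$123,012 × 200%/9⌋ = $27,336. Book value $95,676.
Year 4: ⌊$95,676 × 200%/9⌋ = $21,261. Book value $74,415.
Year 5: ⌊$74,415 × 200%/9⌋ = $16,536. Book value $57,879.

$16,536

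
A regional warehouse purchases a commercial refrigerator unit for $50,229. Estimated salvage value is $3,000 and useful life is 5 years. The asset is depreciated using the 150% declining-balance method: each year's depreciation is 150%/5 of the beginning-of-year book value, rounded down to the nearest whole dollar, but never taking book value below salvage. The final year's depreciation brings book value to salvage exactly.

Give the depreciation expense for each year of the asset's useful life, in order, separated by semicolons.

$15,068; $10,548; $7,383; $5,169; $9,061

Depreciable base = $50,229 − $3,000 = $47,229.
Year 1: ⌊$50,229 × 150%/5⌋ = $15,068. Book value $35,161.
Year 2: ⌊$35,161 × 150%/5⌋ = $10,548. Book value $24,613.
Year 3: ⌊$24,613 × 150%/5⌋ = $7,383. Book value $17,230.
Year 4: ⌊$17,230 × 150%/5⌋ = $5,169. Book value $12,061.
Year 5 (final): $12,061 − $3,000 = $9,061. Book value $3,000.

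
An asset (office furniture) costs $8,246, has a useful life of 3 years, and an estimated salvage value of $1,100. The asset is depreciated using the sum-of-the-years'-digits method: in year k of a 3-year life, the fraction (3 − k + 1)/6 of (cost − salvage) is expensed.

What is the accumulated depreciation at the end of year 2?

$5,955

Depreciable base = $8,246 − $1,100 = $7,146.
Sum of the years' digits = 3+2+1 = 6.
Year 1: $7,146 × 3/6 = $3,573. Book value $4,673.
Year 2: $7,146 × 2/6 = $2,382. Book value $2,291.
Accumulated through year 2 = $8,246 − $2,291 = $5,955.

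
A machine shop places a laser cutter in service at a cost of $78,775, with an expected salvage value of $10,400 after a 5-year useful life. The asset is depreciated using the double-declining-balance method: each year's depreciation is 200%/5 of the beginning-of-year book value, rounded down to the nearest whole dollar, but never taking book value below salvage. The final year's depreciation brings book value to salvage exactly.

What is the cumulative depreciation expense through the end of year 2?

Depreciable base = $78,775 − $10,400 = $68,375.
Year 1: ⌊$78,775 × 200%/5⌋ = $31,510. Book value $47,265.
Year 2: ⌊$47,265 × 200%/5⌋ = $18,906. Book value $28,359.
Accumulated through year 2 = $78,775 − $28,359 = $50,416.

$50,416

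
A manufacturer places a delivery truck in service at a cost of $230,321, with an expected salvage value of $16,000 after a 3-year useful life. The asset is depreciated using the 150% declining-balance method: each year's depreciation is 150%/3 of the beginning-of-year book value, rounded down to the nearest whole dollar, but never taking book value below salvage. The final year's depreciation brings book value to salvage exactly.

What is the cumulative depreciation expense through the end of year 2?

Depreciable base = $230,321 − $16,000 = $214,321.
Year 1: ⌊$230,321 × 150%/3⌋ = $115,160. Book value $115,161.
Year 2: ⌊$115,161 × 150%/3⌋ = $57,580. Book value $57,581.
Accumulated through year 2 = $230,321 − $57,581 = $172,740.

$172,740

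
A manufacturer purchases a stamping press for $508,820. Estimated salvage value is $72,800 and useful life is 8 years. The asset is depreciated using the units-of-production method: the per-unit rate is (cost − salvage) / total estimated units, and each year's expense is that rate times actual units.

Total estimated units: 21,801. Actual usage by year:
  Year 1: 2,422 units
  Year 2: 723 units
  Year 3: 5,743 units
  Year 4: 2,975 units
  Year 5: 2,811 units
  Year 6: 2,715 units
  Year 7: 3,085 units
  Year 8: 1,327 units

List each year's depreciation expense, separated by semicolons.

$48,440; $14,460; $114,860; $59,500; $56,220; $54,300; $61,700; $26,540

Depreciable base = $508,820 − $72,800 = $436,020.
Rate = $436,020 / 21,801 units = $20 per unit.
Year 1: 2,422 × $20 = $48,440. Book value $460,380.
Year 2: 723 × $20 = $14,460. Book value $445,920.
Year 3: 5,743 × $20 = $114,860. Book value $331,060.
Year 4: 2,975 × $20 = $59,500. Book value $271,560.
Year 5: 2,811 × $20 = $56,220. Book value $215,340.
Year 6: 2,715 × $20 = $54,300. Book value $161,040.
Year 7: 3,085 × $20 = $61,700. Book value $99,340.
Year 8: 1,327 × $20 = $26,540. Book value $72,800.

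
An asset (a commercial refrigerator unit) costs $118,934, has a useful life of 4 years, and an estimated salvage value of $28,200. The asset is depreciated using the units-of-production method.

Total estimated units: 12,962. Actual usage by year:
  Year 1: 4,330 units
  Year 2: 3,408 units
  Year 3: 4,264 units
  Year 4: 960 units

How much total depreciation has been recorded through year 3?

$84,014

Depreciable base = $118,934 − $28,200 = $90,734.
Rate = $90,734 / 12,962 units = $7 per unit.
Year 1: 4,330 × $7 = $30,310. Book value $88,624.
Year 2: 3,408 × $7 = $23,856. Book value $64,768.
Year 3: 4,264 × $7 = $29,848. Book value $34,920.
Accumulated through year 3 = $118,934 − $34,920 = $84,014.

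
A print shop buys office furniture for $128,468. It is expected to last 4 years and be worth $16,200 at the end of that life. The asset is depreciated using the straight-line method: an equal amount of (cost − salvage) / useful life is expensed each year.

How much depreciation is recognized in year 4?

Depreciable base = $128,468 − $16,200 = $112,268.
Annual expense = $112,268 / 4 = $28,067.

$28,067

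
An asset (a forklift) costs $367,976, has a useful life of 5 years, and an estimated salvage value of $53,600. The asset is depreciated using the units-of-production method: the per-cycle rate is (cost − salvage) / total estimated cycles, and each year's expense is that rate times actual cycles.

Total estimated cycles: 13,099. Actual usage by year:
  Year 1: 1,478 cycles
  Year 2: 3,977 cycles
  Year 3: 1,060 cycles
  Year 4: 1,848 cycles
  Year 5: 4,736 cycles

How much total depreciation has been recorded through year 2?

$130,920

Depreciable base = $367,976 − $53,600 = $314,376.
Rate = $314,376 / 13,099 cycles = $24 per cycle.
Year 1: 1,478 × $24 = $35,472. Book value $332,504.
Year 2: 3,977 × $24 = $95,448. Book value $237,056.
Accumulated through year 2 = $367,976 − $237,056 = $130,920.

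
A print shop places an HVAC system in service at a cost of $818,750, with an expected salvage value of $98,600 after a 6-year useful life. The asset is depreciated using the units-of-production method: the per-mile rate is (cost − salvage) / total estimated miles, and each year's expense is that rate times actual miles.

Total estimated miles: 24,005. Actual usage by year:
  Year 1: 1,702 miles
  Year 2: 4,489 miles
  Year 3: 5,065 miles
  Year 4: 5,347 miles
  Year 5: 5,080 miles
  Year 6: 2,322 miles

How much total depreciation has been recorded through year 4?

Depreciable base = $818,750 − $98,600 = $720,150.
Rate = $720,150 / 24,005 miles = $30 per mile.
Year 1: 1,702 × $30 = $51,060. Book value $767,690.
Year 2: 4,489 × $30 = $134,670. Book value $633,020.
Year 3: 5,065 × $30 = $151,950. Book value $481,070.
Year 4: 5,347 × $30 = $160,410. Book value $320,660.
Accumulated through year 4 = $818,750 − $320,660 = $498,090.

$498,090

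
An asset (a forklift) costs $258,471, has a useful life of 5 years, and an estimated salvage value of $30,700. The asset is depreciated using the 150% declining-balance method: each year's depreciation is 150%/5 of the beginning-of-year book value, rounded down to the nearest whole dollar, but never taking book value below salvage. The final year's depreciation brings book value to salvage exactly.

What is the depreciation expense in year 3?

$37,995

Depreciable base = $258,471 − $30,700 = $227,771.
Year 1: ⌊$258,471 × 150%/5⌋ = $77,541. Book value $180,930.
Year 2: ⌊$180,930 × 150%/5⌋ = $54,279. Book value $126,651.
Year 3: ⌊$126,651 × 150%/5⌋ = $37,995. Book value $88,656.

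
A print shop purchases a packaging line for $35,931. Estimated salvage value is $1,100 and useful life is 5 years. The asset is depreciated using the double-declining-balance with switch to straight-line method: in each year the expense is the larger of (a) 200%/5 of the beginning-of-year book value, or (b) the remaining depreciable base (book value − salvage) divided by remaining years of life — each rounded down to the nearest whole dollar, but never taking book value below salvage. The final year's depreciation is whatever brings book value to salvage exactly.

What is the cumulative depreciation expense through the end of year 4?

Depreciable base = $35,931 − $1,100 = $34,831.
Year 1: DB = ⌊$35,931 × 200%/5⌋ = $14,372; SL = ⌊$34,831/5⌋ = $6,966 → take DB $14,372. Book value $21,559.
Year 2: DB = ⌊$21,559 × 200%/5⌋ = $8,623; SL = ⌊$20,459/4⌋ = $5,114 → take DB $8,623. Book value $12,936.
Year 3: DB = ⌊$12,936 × 200%/5⌋ = $5,174; SL = ⌊$11,836/3⌋ = $3,945 → take DB $5,174. Book value $7,762.
Year 4: DB = ⌊$7,762 × 200%/5⌋ = $3,104; SL = ⌊$6,662/2⌋ = $3,331 → take SL $3,331. Book value $4,431.
Accumulated through year 4 = $35,931 − $4,431 = $31,500.

$31,500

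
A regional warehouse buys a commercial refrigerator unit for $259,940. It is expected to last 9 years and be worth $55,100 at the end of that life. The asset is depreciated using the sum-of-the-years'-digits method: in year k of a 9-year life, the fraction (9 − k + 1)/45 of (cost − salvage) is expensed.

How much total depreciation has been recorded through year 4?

$136,560

Depreciable base = $259,940 − $55,100 = $204,840.
Sum of the years' digits = 9+8+7+6+5+4+3+2+1 = 45.
Year 1: $204,840 × 9/45 = $40,968. Book value $218,972.
Year 2: $204,840 × 8/45 = $36,416. Book value $182,556.
Year 3: $204,840 × 7/45 = $31,864. Book value $150,692.
Year 4: $204,840 × 6/45 = $27,312. Book value $123,380.
Accumulated through year 4 = $259,940 − $123,380 = $136,560.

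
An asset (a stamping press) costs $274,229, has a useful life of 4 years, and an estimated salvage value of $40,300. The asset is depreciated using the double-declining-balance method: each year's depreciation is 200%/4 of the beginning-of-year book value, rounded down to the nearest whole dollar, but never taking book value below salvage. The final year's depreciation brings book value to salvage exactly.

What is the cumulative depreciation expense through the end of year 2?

$205,671

Depreciable base = $274,229 − $40,300 = $233,929.
Year 1: ⌊$274,229 × 200%/4⌋ = $137,114. Book value $137,115.
Year 2: ⌊$137,115 × 200%/4⌋ = $68,557. Book value $68,558.
Accumulated through year 2 = $274,229 − $68,558 = $205,671.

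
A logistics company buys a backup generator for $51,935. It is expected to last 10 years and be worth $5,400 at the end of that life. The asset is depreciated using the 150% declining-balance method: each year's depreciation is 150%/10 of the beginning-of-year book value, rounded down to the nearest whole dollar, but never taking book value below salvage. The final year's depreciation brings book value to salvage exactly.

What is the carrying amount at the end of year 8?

$14,155

Depreciable base = $51,935 − $5,400 = $46,535.
Year 1: ⌊$51,935 × 150%/10⌋ = $7,790. Book value $44,145.
Year 2: ⌊$44,145 × 150%/10⌋ = $6,621. Book value $37,524.
Year 3: ⌊$37,524 × 150%/10⌋ = $5,628. Book value $31,896.
Year 4: ⌊$31,896 × 150%/10⌋ = $4,784. Book value $27,112.
Year 5: ⌊$27,112 × 150%/10⌋ = $4,066. Book value $23,046.
Year 6: ⌊$23,046 × 150%/10⌋ = $3,456. Book value $19,590.
Year 7: ⌊$19,590 × 150%/10⌋ = $2,938. Book value $16,652.
Year 8: ⌊$16,652 × 150%/10⌋ = $2,497. Book value $14,155.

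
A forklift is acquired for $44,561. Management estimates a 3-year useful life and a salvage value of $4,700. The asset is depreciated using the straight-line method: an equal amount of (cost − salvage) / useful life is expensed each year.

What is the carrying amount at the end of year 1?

$31,274

Depreciable base = $44,561 − $4,700 = $39,861.
Annual expense = $39,861 / 3 = $13,287.
End of year 1: book value $31,274.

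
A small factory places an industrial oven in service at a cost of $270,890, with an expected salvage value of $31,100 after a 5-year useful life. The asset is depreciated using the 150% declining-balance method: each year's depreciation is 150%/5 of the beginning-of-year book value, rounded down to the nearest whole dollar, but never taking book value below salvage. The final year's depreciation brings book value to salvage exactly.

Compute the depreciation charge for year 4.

Depreciable base = $270,890 − $31,100 = $239,790.
Year 1: ⌊$270,890 × 150%/5⌋ = $81,267. Book value $189,623.
Year 2: ⌊$189,623 × 150%/5⌋ = $56,886. Book value $132,737.
Year 3: ⌊$132,737 × 150%/5⌋ = $39,821. Book value $92,916.
Year 4: ⌊$92,916 × 150%/5⌋ = $27,874. Book value $65,042.

$27,874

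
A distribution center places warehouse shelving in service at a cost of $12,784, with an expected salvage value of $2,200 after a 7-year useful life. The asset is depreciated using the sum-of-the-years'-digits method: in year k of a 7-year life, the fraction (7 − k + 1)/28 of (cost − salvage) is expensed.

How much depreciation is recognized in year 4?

$1,512

Depreciable base = $12,784 − $2,200 = $10,584.
Sum of the years' digits = 7+6+5+4+3+2+1 = 28.
Year 1: $10,584 × 7/28 = $2,646. Book value $10,138.
Year 2: $10,584 × 6/28 = $2,268. Book value $7,870.
Year 3: $10,584 × 5/28 = $1,890. Book value $5,980.
Year 4: $10,584 × 4/28 = $1,512. Book value $4,468.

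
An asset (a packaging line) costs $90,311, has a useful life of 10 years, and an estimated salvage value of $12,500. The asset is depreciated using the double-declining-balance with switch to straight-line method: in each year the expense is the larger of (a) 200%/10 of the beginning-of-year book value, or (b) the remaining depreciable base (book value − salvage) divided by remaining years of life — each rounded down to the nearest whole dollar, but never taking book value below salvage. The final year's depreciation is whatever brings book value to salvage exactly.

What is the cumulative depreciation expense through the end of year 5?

$60,717

Depreciable base = $90,311 − $12,500 = $77,811.
Year 1: DB = ⌊$90,311 × 200%/10⌋ = $18,062; SL = ⌊$77,811/10⌋ = $7,781 → take DB $18,062. Book value $72,249.
Year 2: DB = ⌊$72,249 × 200%/10⌋ = $14,449; SL = ⌊$59,749/9⌋ = $6,638 → take DB $14,449. Book value $57,800.
Year 3: DB = ⌊$57,800 × 200%/10⌋ = $11,560; SL = ⌊$45,300/8⌋ = $5,662 → take DB $11,560. Book value $46,240.
Year 4: DB = ⌊$46,240 × 200%/10⌋ = $9,248; SL = ⌊$33,740/7⌋ = $4,820 → take DB $9,248. Book value $36,992.
Year 5: DB = ⌊$36,992 × 200%/10⌋ = $7,398; SL = ⌊$24,492/6⌋ = $4,082 → take DB $7,398. Book value $29,594.
Accumulated through year 5 = $90,311 − $29,594 = $60,717.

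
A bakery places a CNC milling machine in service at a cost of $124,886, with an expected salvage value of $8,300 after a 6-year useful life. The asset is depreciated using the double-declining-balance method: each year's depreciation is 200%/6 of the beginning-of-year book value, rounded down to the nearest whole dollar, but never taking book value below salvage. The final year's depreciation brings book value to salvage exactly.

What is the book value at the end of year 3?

Depreciable base = $124,886 − $8,300 = $116,586.
Year 1: ⌊$124,886 × 200%/6⌋ = $41,628. Book value $83,258.
Year 2: ⌊$83,258 × 200%/6⌋ = $27,752. Book value $55,506.
Year 3: ⌊$55,506 × 200%/6⌋ = $18,502. Book value $37,004.

$37,004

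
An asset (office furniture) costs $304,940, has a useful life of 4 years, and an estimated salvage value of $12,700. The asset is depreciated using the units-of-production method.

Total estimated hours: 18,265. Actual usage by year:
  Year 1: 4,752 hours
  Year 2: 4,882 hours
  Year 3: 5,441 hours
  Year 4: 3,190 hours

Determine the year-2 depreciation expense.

$78,112

Depreciable base = $304,940 − $12,700 = $292,240.
Rate = $292,240 / 18,265 hours = $16 per hour.
Year 1: 4,752 × $16 = $76,032. Book value $228,908.
Year 2: 4,882 × $16 = $78,112. Book value $150,796.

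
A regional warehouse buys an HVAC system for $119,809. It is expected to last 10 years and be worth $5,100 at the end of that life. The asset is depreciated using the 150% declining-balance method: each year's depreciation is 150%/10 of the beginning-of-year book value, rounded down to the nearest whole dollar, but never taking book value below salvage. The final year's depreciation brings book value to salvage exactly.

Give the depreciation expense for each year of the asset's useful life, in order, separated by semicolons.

$17,971; $15,275; $12,984; $11,036; $9,381; $7,974; $6,778; $5,761; $4,897; $22,652

Depreciable base = $119,809 − $5,100 = $114,709.
Year 1: ⌊$119,809 × 150%/10⌋ = $17,971. Book value $101,838.
Year 2: ⌊$101,838 × 150%/10⌋ = $15,275. Book value $86,563.
Year 3: ⌊$86,563 × 150%/10⌋ = $12,984. Book value $73,579.
Year 4: ⌊$73,579 × 150%/10⌋ = $11,036. Book value $62,543.
Year 5: ⌊$62,543 × 150%/10⌋ = $9,381. Book value $53,162.
Year 6: ⌊$53,162 × 150%/10⌋ = $7,974. Book value $45,188.
Year 7: ⌊$45,188 × 150%/10⌋ = $6,778. Book value $38,410.
Year 8: ⌊$38,410 × 150%/10⌋ = $5,761. Book value $32,649.
Year 9: ⌊$32,649 × 150%/10⌋ = $4,897. Book value $27,752.
Year 10 (final): $27,752 − $5,100 = $22,652. Book value $5,100.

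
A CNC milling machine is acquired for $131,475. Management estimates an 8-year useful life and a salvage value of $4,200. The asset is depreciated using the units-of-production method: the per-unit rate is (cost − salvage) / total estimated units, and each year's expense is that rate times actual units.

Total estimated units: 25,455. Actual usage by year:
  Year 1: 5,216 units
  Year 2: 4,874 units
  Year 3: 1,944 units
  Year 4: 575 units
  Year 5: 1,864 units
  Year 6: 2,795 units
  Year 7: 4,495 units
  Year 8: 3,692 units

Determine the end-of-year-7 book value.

$22,660

Depreciable base = $131,475 − $4,200 = $127,275.
Rate = $127,275 / 25,455 units = $5 per unit.
Year 1: 5,216 × $5 = $26,080. Book value $105,395.
Year 2: 4,874 × $5 = $24,370. Book value $81,025.
Year 3: 1,944 × $5 = $9,720. Book value $71,305.
Year 4: 575 × $5 = $2,875. Book value $68,430.
Year 5: 1,864 × $5 = $9,320. Book value $59,110.
Year 6: 2,795 × $5 = $13,975. Book value $45,135.
Year 7: 4,495 × $5 = $22,475. Book value $22,660.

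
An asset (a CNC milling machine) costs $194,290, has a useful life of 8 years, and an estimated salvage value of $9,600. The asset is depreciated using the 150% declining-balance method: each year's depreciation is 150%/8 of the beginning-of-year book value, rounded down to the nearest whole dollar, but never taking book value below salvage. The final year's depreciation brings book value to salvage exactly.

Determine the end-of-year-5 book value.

Depreciable base = $194,290 − $9,600 = $184,690.
Year 1: ⌊$194,290 × 150%/8⌋ = $36,429. Book value $157,861.
Year 2: ⌊$157,861 × 150%/8⌋ = $29,598. Book value $128,263.
Year 3: ⌊$128,263 × 150%/8⌋ = $24,049. Book value $104,214.
Year 4: ⌊$104,214 × 150%/8⌋ = $19,540. Book value $84,674.
Year 5: ⌊$84,674 × 150%/8⌋ = $15,876. Book value $68,798.

$68,798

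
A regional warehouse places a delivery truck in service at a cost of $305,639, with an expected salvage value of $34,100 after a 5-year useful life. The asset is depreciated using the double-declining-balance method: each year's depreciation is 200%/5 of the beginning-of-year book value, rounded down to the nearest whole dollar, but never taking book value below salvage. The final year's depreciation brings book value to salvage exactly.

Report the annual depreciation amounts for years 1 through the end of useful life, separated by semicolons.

Depreciable base = $305,639 − $34,100 = $271,539.
Year 1: ⌊$305,639 × 200%/5⌋ = $122,255. Book value $183,384.
Year 2: ⌊$183,384 × 200%/5⌋ = $73,353. Book value $110,031.
Year 3: ⌊$110,031 × 200%/5⌋ = $44,012. Book value $66,019.
Year 4: ⌊$66,019 × 200%/5⌋ = $26,407. Book value $39,612.
Year 5 (final): $39,612 − $34,100 = $5,512. Book value $34,100.

$122,255; $73,353; $44,012; $26,407; $5,512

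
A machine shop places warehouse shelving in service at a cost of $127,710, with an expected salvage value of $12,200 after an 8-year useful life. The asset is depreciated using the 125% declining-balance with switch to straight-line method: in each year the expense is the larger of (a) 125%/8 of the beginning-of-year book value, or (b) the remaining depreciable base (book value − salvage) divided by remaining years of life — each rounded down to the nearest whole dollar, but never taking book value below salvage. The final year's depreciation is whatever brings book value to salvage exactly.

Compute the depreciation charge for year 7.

Depreciable base = $127,710 − $12,200 = $115,510.
Year 1: DB = ⌊$127,710 × 125%/8⌋ = $19,954; SL = ⌊$115,510/8⌋ = $14,438 → take DB $19,954. Book value $107,756.
Year 2: DB = ⌊$107,756 × 125%/8⌋ = $16,836; SL = ⌊$95,556/7⌋ = $13,650 → take DB $16,836. Book value $90,920.
Year 3: DB = ⌊$90,920 × 125%/8⌋ = $14,206; SL = ⌊$78,720/6⌋ = $13,120 → take DB $14,206. Book value $76,714.
Year 4: DB = ⌊$76,714 × 125%/8⌋ = $11,986; SL = ⌊$64,514/5⌋ = $12,902 → take SL $12,902. Book value $63,812.
Year 5: DB = ⌊$63,812 × 125%/8⌋ = $9,970; SL = ⌊$51,612/4⌋ = $12,903 → take SL $12,903. Book value $50,909.
Year 6: DB = ⌊$50,909 × 125%/8⌋ = $7,954; SL = ⌊$38,709/3⌋ = $12,903 → take SL $12,903. Book value $38,006.
Year 7: DB = ⌊$38,006 × 125%/8⌋ = $5,938; SL = ⌊$25,806/2⌋ = $12,903 → take SL $12,903. Book value $25,103.

$12,903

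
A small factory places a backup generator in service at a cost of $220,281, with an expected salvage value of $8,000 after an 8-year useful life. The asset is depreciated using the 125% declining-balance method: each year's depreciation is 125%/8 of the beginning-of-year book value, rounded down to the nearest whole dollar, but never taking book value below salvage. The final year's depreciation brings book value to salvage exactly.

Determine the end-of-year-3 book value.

$132,319

Depreciable base = $220,281 − $8,000 = $212,281.
Year 1: ⌊$220,281 × 125%/8⌋ = $34,418. Book value $185,863.
Year 2: ⌊$185,863 × 125%/8⌋ = $29,041. Book value $156,822.
Year 3: ⌊$156,822 × 125%/8⌋ = $24,503. Book value $132,319.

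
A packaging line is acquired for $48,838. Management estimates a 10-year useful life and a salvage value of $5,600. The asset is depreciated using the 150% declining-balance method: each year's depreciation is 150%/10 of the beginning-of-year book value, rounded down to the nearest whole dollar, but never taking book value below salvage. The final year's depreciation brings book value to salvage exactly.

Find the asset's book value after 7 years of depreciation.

$15,658

Depreciable base = $48,838 − $5,600 = $43,238.
Year 1: ⌊$48,838 × 150%/10⌋ = $7,325. Book value $41,513.
Year 2: ⌊$41,513 × 150%/10⌋ = $6,226. Book value $35,287.
Year 3: ⌊$35,287 × 150%/10⌋ = $5,293. Book value $29,994.
Year 4: ⌊$29,994 × 150%/10⌋ = $4,499. Book value $25,495.
Year 5: ⌊$25,495 × 150%/10⌋ = $3,824. Book value $21,671.
Year 6: ⌊$21,671 × 150%/10⌋ = $3,250. Book value $18,421.
Year 7: ⌊$18,421 × 150%/10⌋ = $2,763. Book value $15,658.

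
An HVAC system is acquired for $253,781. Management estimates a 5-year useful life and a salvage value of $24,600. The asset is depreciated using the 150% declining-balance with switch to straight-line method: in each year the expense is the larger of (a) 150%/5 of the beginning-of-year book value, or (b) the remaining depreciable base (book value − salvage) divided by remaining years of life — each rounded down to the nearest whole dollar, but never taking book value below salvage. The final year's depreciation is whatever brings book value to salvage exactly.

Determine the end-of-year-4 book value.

Depreciable base = $253,781 − $24,600 = $229,181.
Year 1: DB = ⌊$253,781 × 150%/5⌋ = $76,134; SL = ⌊$229,181/5⌋ = $45,836 → take DB $76,134. Book value $177,647.
Year 2: DB = ⌊$177,647 × 150%/5⌋ = $53,294; SL = ⌊$153,047/4⌋ = $38,261 → take DB $53,294. Book value $124,353.
Year 3: DB = ⌊$124,353 × 150%/5⌋ = $37,305; SL = ⌊$99,753/3⌋ = $33,251 → take DB $37,305. Book value $87,048.
Year 4: DB = ⌊$87,048 × 150%/5⌋ = $26,114; SL = ⌊$62,448/2⌋ = $31,224 → take SL $31,224. Book value $55,824.

$55,824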